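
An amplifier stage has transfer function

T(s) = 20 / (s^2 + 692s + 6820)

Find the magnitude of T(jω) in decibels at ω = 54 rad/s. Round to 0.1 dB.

Substitute s = j54:
Numerator: 20 = 20 + j0
Denominator: (j54)^2 + 692(j54) + 6820 = 3904 + j37368
|N| = √(20² + 0²) ≈ 20, ∠N ≈ 0.00°
|D| = √(3904² + 37368²) ≈ 37571, ∠D ≈ 84.04°
|T| = 20 / 37571 ≈ 0.00053233
Gain = 20 log₁₀(0.00053233) ≈ -65.48 dB

-65.5 dB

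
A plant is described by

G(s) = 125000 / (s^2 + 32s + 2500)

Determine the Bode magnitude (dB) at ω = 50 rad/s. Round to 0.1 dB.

At s = jω = j50:
quadratic: (j50)² + 32·j50 + 2500 = 0 + j1600 → |·| ≈ 1600, ∠ ≈ 90.00°
|G| = 125000 / 1600 ≈ 78.125
Gain = 20 log₁₀(78.125) ≈ 37.86 dB

37.9 dB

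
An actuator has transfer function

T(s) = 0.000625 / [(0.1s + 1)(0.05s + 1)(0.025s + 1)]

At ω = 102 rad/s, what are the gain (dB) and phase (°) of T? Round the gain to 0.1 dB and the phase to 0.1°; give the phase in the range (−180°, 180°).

At ω = 102 rad/s:
pole (1 + j102·0.1) = 1 + j10.2 → |·| ≈ 10.249, ∠ ≈ 84.40°
pole (1 + j102·0.05) = 1 + j5.1 → |·| ≈ 5.1971, ∠ ≈ 78.91°
pole (1 + j102·0.025) = 1 + j2.55 → |·| ≈ 2.7391, ∠ ≈ 68.59°
|T| = 0.000625 · 1 / (10.249 · 5.1971 · 2.7391) ≈ 4.2838e-06
Gain = 20 log₁₀(4.2838e-06) ≈ -107.36 dB
∠T = (0°) − (84.40° + 78.91° + 68.59°) = -231.90° ≡ 128.10° (principal value)

-107.4 dB, 128.1°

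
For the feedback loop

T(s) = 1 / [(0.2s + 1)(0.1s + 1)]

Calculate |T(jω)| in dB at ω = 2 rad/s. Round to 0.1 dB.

-0.8 dB

At ω = 2 rad/s:
pole (1 + j2·0.2) = 1 + j0.4 → |·| ≈ 1.077, ∠ ≈ 21.80°
pole (1 + j2·0.1) = 1 + j0.2 → |·| ≈ 1.0198, ∠ ≈ 11.31°
|T| = 1 · 1 / (1.077 · 1.0198) ≈ 0.91048
Gain = 20 log₁₀(0.91048) ≈ -0.81 dB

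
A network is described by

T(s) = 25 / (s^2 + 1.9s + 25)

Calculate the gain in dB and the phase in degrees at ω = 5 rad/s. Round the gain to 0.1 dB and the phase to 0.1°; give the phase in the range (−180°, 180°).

8.4 dB, -90.0°

At s = jω = j5:
quadratic: (j5)² + 1.9·j5 + 25 = 0 + j9.5 → |·| ≈ 9.5, ∠ ≈ 90.00°
|T| = 25 / 9.5 ≈ 2.6316
Gain = 20 log₁₀(2.6316) ≈ 8.40 dB
∠T = 0.00° − 90.00° = -90.00°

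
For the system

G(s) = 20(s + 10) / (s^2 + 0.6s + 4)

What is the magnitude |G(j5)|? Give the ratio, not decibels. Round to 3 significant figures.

At s = jω = j5:
zero (s+10): 10 + j5 → |·| = √(10²+5²) = √125 ≈ 11.18, ∠ = arctan(5/10) ≈ 26.57°
quadratic: (j5)² + 0.6·j5 + 4 = -21 + j3 → |·| ≈ 21.213, ∠ ≈ 171.87°
|G| = 20 · 11.18 / 21.213 ≈ 10.541

10.5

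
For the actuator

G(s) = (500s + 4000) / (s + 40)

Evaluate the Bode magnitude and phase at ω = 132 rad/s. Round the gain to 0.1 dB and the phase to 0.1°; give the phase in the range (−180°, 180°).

Substitute s = j132:
Numerator: 500(j132) + 4000 = 4000 + j66000
Denominator: (j132) + 40 = 40 + j132
|N| = √(4000² + 66000²) ≈ 66121, ∠N ≈ 86.53°
|D| = √(40² + 132²) ≈ 137.93, ∠D ≈ 73.14°
|G| = 66121 / 137.93 ≈ 479.38
Gain = 20 log₁₀(479.38) ≈ 53.61 dB
∠G = 86.53° − 73.14° = 13.39°

53.6 dB, 13.4°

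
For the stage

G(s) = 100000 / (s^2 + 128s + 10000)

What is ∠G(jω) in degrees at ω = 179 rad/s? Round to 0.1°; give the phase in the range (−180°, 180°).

-133.9°

At s = jω = j179:
quadratic: (j179)² + 128·j179 + 10000 = -22041 + j22912 → |·| ≈ 31793, ∠ ≈ 133.89°
∠G = 0.00° − 133.89° = -133.89°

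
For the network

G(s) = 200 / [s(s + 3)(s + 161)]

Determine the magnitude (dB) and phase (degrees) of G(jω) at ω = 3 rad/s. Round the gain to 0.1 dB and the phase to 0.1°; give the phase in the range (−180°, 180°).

At s = jω = j3:
pole (s+3): 3 + j3 → |·| = √(3²+3²) = √18 ≈ 4.2426, ∠ = arctan(3/3) ≈ 45.00°
pole (s+161): 161 + j3 → |·| = √(161²+3²) = √25930 ≈ 161.03, ∠ = arctan(3/161) ≈ 1.07°
pole at origin: |s| = 3, ∠ = 90.00° (in denominator)
|G| = 200 / 2049.6 ≈ 0.09758
Gain = 20 log₁₀(0.09758) ≈ -20.21 dB
∠G = 0.00° − 136.07° = -136.07°

-20.2 dB, -136.1°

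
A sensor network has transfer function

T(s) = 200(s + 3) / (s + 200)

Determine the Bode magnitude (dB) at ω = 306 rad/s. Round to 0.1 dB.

At s = jω = j306:
zero (s+3): 3 + j306 → |·| = √(3²+306²) = √93645 ≈ 306.01, ∠ = arctan(306/3) ≈ 89.44°
pole (s+200): 200 + j306 → |·| = √(200²+306²) = √133636 ≈ 365.56, ∠ = arctan(306/200) ≈ 56.83°
|T| = 200 · 306.01 / 365.56 ≈ 167.42
Gain = 20 log₁₀(167.42) ≈ 44.48 dB

44.5 dB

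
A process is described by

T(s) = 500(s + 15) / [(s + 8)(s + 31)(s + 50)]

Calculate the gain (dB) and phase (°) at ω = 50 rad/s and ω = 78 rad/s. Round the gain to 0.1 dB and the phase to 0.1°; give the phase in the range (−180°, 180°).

At s = jω = j50:
zero (s+15): 15 + j50 → |·| = √(15²+50²) = √2725 ≈ 52.202, ∠ = arctan(50/15) ≈ 73.30°
pole (s+8): 8 + j50 → |·| = √(8²+50²) = √2564 ≈ 50.636, ∠ = arctan(50/8) ≈ 80.91°
pole (s+31): 31 + j50 → |·| = √(31²+50²) = √3461 ≈ 58.83, ∠ = arctan(50/31) ≈ 58.20°
pole (s+50): 50 + j50 → |·| = √(50²+50²) = √5000 ≈ 70.711, ∠ = arctan(50/50) ≈ 45.00°
|T| = 500 · 52.202 / 2.1064e+05 ≈ 0.12391
Gain = 20 log₁₀(0.12391) ≈ -18.14 dB
∠T = 73.30° − 184.11° = -110.81°

At s = jω = j78:
zero (s+15): 15 + j78 → |·| = √(15²+78²) = √6309 ≈ 79.429, ∠ = arctan(78/15) ≈ 79.11°
pole (s+8): 8 + j78 → |·| = √(8²+78²) = √6148 ≈ 78.409, ∠ = arctan(78/8) ≈ 84.14°
pole (s+31): 31 + j78 → |·| = √(31²+78²) = √7045 ≈ 83.934, ∠ = arctan(78/31) ≈ 68.33°
pole (s+50): 50 + j78 → |·| = √(50²+78²) = √8584 ≈ 92.65, ∠ = arctan(78/50) ≈ 57.34°
|T| = 500 · 79.429 / 6.0975e+05 ≈ 0.065132
Gain = 20 log₁₀(0.065132) ≈ -23.72 dB
∠T = 79.11° − 209.81° = -130.70°

ω = 50: -18.1 dB, -110.8°; ω = 78: -23.7 dB, -130.7°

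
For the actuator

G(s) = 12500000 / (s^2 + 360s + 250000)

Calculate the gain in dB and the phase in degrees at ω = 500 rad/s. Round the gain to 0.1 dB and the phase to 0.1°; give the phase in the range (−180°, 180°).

36.8 dB, -90.0°

At s = jω = j500:
quadratic: (j500)² + 360·j500 + 250000 = 0 + j180000 → |·| ≈ 1.8e+05, ∠ ≈ 90.00°
|G| = 12500000 / 1.8e+05 ≈ 69.444
Gain = 20 log₁₀(69.444) ≈ 36.83 dB
∠G = 0.00° − 90.00° = -90.00°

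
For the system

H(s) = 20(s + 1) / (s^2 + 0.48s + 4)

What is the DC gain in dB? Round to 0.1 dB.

14.0 dB

H(0) = 20·1 / 4 = 5
20 log₁₀(5) ≈ 13.98 dB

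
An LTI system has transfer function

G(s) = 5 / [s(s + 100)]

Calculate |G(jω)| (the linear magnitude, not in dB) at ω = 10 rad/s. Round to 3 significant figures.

At s = jω = j10:
pole (s+100): 100 + j10 → |·| = √(100²+10²) = √10100 ≈ 100.5, ∠ = arctan(10/100) ≈ 5.71°
pole at origin: |s| = 10, ∠ = 90.00° (in denominator)
|G| = 5 / 1005 ≈ 0.0049751

0.00498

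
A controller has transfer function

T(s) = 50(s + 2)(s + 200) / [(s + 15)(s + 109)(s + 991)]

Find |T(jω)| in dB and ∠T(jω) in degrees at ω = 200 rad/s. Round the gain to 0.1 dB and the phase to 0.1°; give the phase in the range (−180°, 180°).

-24.3 dB, -24.1°

At s = jω = j200:
zero (s+2): 2 + j200 → |·| = √(2²+200²) = √40004 ≈ 200.01, ∠ = arctan(200/2) ≈ 89.43°
zero (s+200): 200 + j200 → |·| = √(200²+200²) = √80000 ≈ 282.84, ∠ = arctan(200/200) ≈ 45.00°
pole (s+15): 15 + j200 → |·| = √(15²+200²) = √40225 ≈ 200.56, ∠ = arctan(200/15) ≈ 85.71°
pole (s+109): 109 + j200 → |·| = √(109²+200²) = √51881 ≈ 227.77, ∠ = arctan(200/109) ≈ 61.41°
pole (s+991): 991 + j200 → |·| = √(991²+200²) = √1022081 ≈ 1011, ∠ = arctan(200/991) ≈ 11.41°
|T| = 50 · 56571 / 4.6184e+07 ≈ 0.061245
Gain = 20 log₁₀(0.061245) ≈ -24.26 dB
∠T = 134.43° − 158.53° = -24.10°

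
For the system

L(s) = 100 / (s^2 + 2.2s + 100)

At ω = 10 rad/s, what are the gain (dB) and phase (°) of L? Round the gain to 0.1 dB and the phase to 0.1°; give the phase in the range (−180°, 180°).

13.2 dB, -90.0°

At s = jω = j10:
quadratic: (j10)² + 2.2·j10 + 100 = 0 + j22 → |·| ≈ 22, ∠ ≈ 90.00°
|L| = 100 / 22 ≈ 4.5455
Gain = 20 log₁₀(4.5455) ≈ 13.15 dB
∠L = 0.00° − 90.00° = -90.00°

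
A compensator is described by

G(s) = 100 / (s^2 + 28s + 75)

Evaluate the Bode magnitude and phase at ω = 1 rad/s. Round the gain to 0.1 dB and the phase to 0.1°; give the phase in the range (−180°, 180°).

2.0 dB, -20.7°

Substitute s = j1:
Numerator: 100 = 100 + j0
Denominator: (j1)^2 + 28(j1) + 75 = 74 + j28
|N| = √(100² + 0²) ≈ 100, ∠N ≈ 0.00°
|D| = √(74² + 28²) ≈ 79.12, ∠D ≈ 20.73°
|G| = 100 / 79.12 ≈ 1.2639
Gain = 20 log₁₀(1.2639) ≈ 2.03 dB
∠G = 0.00° − 20.73° = -20.73°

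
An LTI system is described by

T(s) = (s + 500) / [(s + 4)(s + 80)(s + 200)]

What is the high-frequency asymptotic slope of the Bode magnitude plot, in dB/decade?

-40 dB/decade

Each pole contributes −20 dB/decade at high frequency; each zero contributes +20 dB/decade.
Net: 1 zero(s) − 3 pole(s) → -40 dB/decade.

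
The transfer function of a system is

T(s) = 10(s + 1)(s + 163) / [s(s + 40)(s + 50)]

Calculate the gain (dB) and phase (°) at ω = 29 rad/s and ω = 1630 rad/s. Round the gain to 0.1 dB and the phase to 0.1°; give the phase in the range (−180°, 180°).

At s = jω = j29:
zero (s+1): 1 + j29 → |·| = √(1²+29²) = √842 ≈ 29.017, ∠ = arctan(29/1) ≈ 88.03°
zero (s+163): 163 + j29 → |·| = √(163²+29²) = √27410 ≈ 165.56, ∠ = arctan(29/163) ≈ 10.09°
pole (s+40): 40 + j29 → |·| = √(40²+29²) = √2441 ≈ 49.406, ∠ = arctan(29/40) ≈ 35.94°
pole (s+50): 50 + j29 → |·| = √(50²+29²) = √3341 ≈ 57.801, ∠ = arctan(29/50) ≈ 30.11°
pole at origin: |s| = 29, ∠ = 90.00° (in denominator)
|T| = 10 · 4804.1 / 82816 ≈ 0.58009
Gain = 20 log₁₀(0.58009) ≈ -4.73 dB
∠T = 98.12° − 156.05° = -57.93°

At s = jω = j1630:
zero (s+1): 1 + j1630 → |·| = √(1²+1630²) = √2656901 ≈ 1630, ∠ = arctan(1630/1) ≈ 89.96°
zero (s+163): 163 + j1630 → |·| = √(163²+1630²) = √2683469 ≈ 1638.1, ∠ = arctan(1630/163) ≈ 84.29°
pole (s+40): 40 + j1630 → |·| = √(40²+1630²) = √2658500 ≈ 1630.5, ∠ = arctan(1630/40) ≈ 88.59°
pole (s+50): 50 + j1630 → |·| = √(50²+1630²) = √2659400 ≈ 1630.8, ∠ = arctan(1630/50) ≈ 88.24°
pole at origin: |s| = 1630, ∠ = 90.00° (in denominator)
|T| = 10 · 2.6701e+06 / 4.3342e+09 ≈ 0.0061605
Gain = 20 log₁₀(0.0061605) ≈ -44.21 dB
∠T = 174.25° − 266.83° = -92.58°

ω = 29: -4.7 dB, -57.9°; ω = 1630: -44.2 dB, -92.6°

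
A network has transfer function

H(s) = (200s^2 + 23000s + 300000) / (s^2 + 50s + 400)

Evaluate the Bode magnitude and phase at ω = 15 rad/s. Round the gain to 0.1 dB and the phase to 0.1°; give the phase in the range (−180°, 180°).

Substitute s = j15:
Numerator: 200(j15)^2 + 23000(j15) + 300000 = 255000 + j345000
Denominator: (j15)^2 + 50(j15) + 400 = 175 + j750
|N| = √(255000² + 345000²) ≈ 4.2901e+05, ∠N ≈ 53.53°
|D| = √(175² + 750²) ≈ 770.15, ∠D ≈ 76.87°
|H| = 4.2901e+05 / 770.15 ≈ 557.05
Gain = 20 log₁₀(557.05) ≈ 54.92 dB
∠H = 53.53° − 76.87° = -23.34°

54.9 dB, -23.3°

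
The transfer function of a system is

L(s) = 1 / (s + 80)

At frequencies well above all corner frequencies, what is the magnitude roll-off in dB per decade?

-20 dB/decade

Each pole contributes −20 dB/decade at high frequency; each zero contributes +20 dB/decade.
Net: 0 zero(s) − 1 pole(s) → -20 dB/decade.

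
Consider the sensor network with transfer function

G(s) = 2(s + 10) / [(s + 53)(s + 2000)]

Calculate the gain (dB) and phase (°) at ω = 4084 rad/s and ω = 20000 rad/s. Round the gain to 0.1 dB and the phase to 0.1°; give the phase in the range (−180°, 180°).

At s = jω = j4084:
zero (s+10): 10 + j4084 → |·| = √(10²+4084²) = √16679156 ≈ 4084, ∠ = arctan(4084/10) ≈ 89.86°
pole (s+53): 53 + j4084 → |·| = √(53²+4084²) = √16681865 ≈ 4084.3, ∠ = arctan(4084/53) ≈ 89.26°
pole (s+2000): 2000 + j4084 → |·| = √(2000²+4084²) = √20679056 ≈ 4547.4, ∠ = arctan(4084/2000) ≈ 63.91°
|G| = 2 · 4084 / 1.8573e+07 ≈ 0.00043978
Gain = 20 log₁₀(0.00043978) ≈ -67.14 dB
∠G = 89.86° − 153.17° = -63.31°

At s = jω = j20000:
zero (s+10): 10 + j20000 → |·| = √(10²+20000²) = √400000100 ≈ 20000, ∠ = arctan(20000/10) ≈ 89.97°
pole (s+53): 53 + j20000 → |·| = √(53²+20000²) = √400002809 ≈ 20000, ∠ = arctan(20000/53) ≈ 89.85°
pole (s+2000): 2000 + j20000 → |·| = √(2000²+20000²) = √404000000 ≈ 20100, ∠ = arctan(20000/2000) ≈ 84.29°
|G| = 2 · 20000 / 4.02e+08 ≈ 9.9502e-05
Gain = 20 log₁₀(9.9502e-05) ≈ -80.04 dB
∠G = 89.97° − 174.14° = -84.17°

ω = 4084: -67.1 dB, -63.3°; ω = 20000: -80.0 dB, -84.2°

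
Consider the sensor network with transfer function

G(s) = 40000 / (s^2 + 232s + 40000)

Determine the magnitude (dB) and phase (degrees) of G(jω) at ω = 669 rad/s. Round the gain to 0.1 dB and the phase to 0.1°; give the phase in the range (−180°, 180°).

At s = jω = j669:
quadratic: (j669)² + 232·j669 + 40000 = -407561 + j155208 → |·| ≈ 4.3611e+05, ∠ ≈ 159.15°
|G| = 40000 / 4.3611e+05 ≈ 0.09172
Gain = 20 log₁₀(0.09172) ≈ -20.75 dB
∠G = 0.00° − 159.15° = -159.15°

-20.8 dB, -159.2°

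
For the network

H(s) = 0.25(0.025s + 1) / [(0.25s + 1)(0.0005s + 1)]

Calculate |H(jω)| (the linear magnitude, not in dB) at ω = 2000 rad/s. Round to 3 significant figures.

At ω = 2000 rad/s:
zero (1 + j2000·0.025) = 1 + j50 → |·| ≈ 50.01, ∠ ≈ 88.85°
pole (1 + j2000·0.25) = 1 + j500 → |·| ≈ 500, ∠ ≈ 89.89°
pole (1 + j2000·0.0005) = 1 + j1 → |·| ≈ 1.4142, ∠ ≈ 45.00°
|H| = 0.25 · 50.01 / (500 · 1.4142) ≈ 0.017681

0.0177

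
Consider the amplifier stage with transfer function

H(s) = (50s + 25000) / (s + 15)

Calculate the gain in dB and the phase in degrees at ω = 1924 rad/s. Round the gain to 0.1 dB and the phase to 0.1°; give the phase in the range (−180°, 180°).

Substitute s = j1924:
Numerator: 50(j1924) + 25000 = 25000 + j96200
Denominator: (j1924) + 15 = 15 + j1924
|N| = √(25000² + 96200²) ≈ 99395, ∠N ≈ 75.43°
|D| = √(15² + 1924²) ≈ 1924.1, ∠D ≈ 89.55°
|H| = 99395 / 1924.1 ≈ 51.658
Gain = 20 log₁₀(51.658) ≈ 34.26 dB
∠H = 75.43° − 89.55° = -14.12°

34.3 dB, -14.1°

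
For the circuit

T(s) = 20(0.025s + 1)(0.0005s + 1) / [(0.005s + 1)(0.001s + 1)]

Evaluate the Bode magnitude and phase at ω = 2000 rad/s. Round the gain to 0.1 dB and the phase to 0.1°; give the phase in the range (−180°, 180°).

At ω = 2000 rad/s:
zero (1 + j2000·0.025) = 1 + j50 → |·| ≈ 50.01, ∠ ≈ 88.85°
zero (1 + j2000·0.0005) = 1 + j1 → |·| ≈ 1.4142, ∠ ≈ 45.00°
pole (1 + j2000·0.005) = 1 + j10 → |·| ≈ 10.05, ∠ ≈ 84.29°
pole (1 + j2000·0.001) = 1 + j2 → |·| ≈ 2.2361, ∠ ≈ 63.43°
|T| = 20 · 50.01 · 1.4142 / (10.05 · 2.2361) ≈ 62.942
Gain = 20 log₁₀(62.942) ≈ 35.98 dB
∠T = (88.85° + 45.00°) − (84.29° + 63.43°) = -13.87°

36.0 dB, -13.9°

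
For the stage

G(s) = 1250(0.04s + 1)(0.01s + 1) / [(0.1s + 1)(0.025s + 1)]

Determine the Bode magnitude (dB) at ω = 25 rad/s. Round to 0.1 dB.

At ω = 25 rad/s:
zero (1 + j25·0.04) = 1 + j1 → |·| ≈ 1.4142, ∠ ≈ 45.00°
zero (1 + j25·0.01) = 1 + j0.25 → |·| ≈ 1.0308, ∠ ≈ 14.04°
pole (1 + j25·0.1) = 1 + j2.5 → |·| ≈ 2.6926, ∠ ≈ 68.20°
pole (1 + j25·0.025) = 1 + j0.625 → |·| ≈ 1.1792, ∠ ≈ 32.01°
|G| = 1250 · 1.4142 · 1.0308 / (2.6926 · 1.1792) ≈ 573.9
Gain = 20 log₁₀(573.9) ≈ 55.18 dB

55.2 dB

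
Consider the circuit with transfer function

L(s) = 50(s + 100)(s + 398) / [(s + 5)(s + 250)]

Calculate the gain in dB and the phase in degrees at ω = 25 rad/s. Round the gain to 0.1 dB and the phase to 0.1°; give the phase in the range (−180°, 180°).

50.1 dB, -66.8°

At s = jω = j25:
zero (s+100): 100 + j25 → |·| = √(100²+25²) = √10625 ≈ 103.08, ∠ = arctan(25/100) ≈ 14.04°
zero (s+398): 398 + j25 → |·| = √(398²+25²) = √159029 ≈ 398.78, ∠ = arctan(25/398) ≈ 3.59°
pole (s+5): 5 + j25 → |·| = √(5²+25²) = √650 ≈ 25.495, ∠ = arctan(25/5) ≈ 78.69°
pole (s+250): 250 + j25 → |·| = √(250²+25²) = √63125 ≈ 251.25, ∠ = arctan(25/250) ≈ 5.71°
|L| = 50 · 41106 / 6405.6 ≈ 320.86
Gain = 20 log₁₀(320.86) ≈ 50.13 dB
∠L = 17.63° − 84.40° = -66.77°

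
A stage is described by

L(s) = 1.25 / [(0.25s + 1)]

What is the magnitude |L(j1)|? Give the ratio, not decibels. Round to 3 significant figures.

At ω = 1 rad/s:
pole (1 + j1·0.25) = 1 + j0.25 → |·| ≈ 1.0308, ∠ ≈ 14.04°
|L| = 1.25 · 1 / (1.0308) ≈ 1.2127

1.21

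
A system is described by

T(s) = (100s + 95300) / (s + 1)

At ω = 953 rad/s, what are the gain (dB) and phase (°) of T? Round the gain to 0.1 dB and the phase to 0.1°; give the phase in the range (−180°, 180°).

43.0 dB, -44.9°

Substitute s = j953:
Numerator: 100(j953) + 95300 = 95300 + j95300
Denominator: (j953) + 1 = 1 + j953
|N| = √(95300² + 95300²) ≈ 1.3477e+05, ∠N ≈ 45.00°
|D| = √(1² + 953²) ≈ 953, ∠D ≈ 89.94°
|T| = 1.3477e+05 / 953 ≈ 141.42
Gain = 20 log₁₀(141.42) ≈ 43.01 dB
∠T = 45.00° − 89.94° = -44.94°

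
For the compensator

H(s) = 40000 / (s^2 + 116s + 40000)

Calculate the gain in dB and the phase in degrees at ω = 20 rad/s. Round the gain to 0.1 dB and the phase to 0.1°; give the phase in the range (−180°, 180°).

0.1 dB, -3.4°

At s = jω = j20:
quadratic: (j20)² + 116·j20 + 40000 = 39600 + j2320 → |·| ≈ 39668, ∠ ≈ 3.35°
|H| = 40000 / 39668 ≈ 1.0084
Gain = 20 log₁₀(1.0084) ≈ 0.07 dB
∠H = 0.00° − 3.35° = -3.35°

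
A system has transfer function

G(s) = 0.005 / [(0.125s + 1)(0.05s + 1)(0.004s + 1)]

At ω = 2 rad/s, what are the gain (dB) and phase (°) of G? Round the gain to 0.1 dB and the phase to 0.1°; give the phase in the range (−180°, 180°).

At ω = 2 rad/s:
pole (1 + j2·0.125) = 1 + j0.25 → |·| ≈ 1.0308, ∠ ≈ 14.04°
pole (1 + j2·0.05) = 1 + j0.1 → |·| ≈ 1.005, ∠ ≈ 5.71°
pole (1 + j2·0.004) = 1 + j0.008 → |·| ≈ 1, ∠ ≈ 0.46°
|G| = 0.005 · 1 / (1.0308 · 1.005 · 1) ≈ 0.0048265
Gain = 20 log₁₀(0.0048265) ≈ -46.33 dB
∠G = (0°) − (14.04° + 5.71° + 0.46°) = -20.21°

-46.3 dB, -20.2°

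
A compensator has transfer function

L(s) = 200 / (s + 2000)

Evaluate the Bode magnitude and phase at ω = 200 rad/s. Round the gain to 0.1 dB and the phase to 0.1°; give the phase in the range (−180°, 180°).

At s = jω = j200:
pole (s+2000): 2000 + j200 → |·| = √(2000²+200²) = √4040000 ≈ 2010, ∠ = arctan(200/2000) ≈ 5.71°
|L| = 200 / 2010 ≈ 0.099502
Gain = 20 log₁₀(0.099502) ≈ -20.04 dB
∠L = 0.00° − 5.71° = -5.71°

-20.0 dB, -5.7°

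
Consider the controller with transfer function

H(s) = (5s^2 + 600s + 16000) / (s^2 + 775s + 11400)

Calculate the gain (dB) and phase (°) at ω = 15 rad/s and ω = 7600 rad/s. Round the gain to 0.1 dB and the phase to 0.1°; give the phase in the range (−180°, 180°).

Substitute s = j15:
Numerator: 5(j15)^2 + 600(j15) + 16000 = 14875 + j9000
Denominator: (j15)^2 + 775(j15) + 11400 = 11175 + j11625
|N| = √(14875² + 9000²) ≈ 17386, ∠N ≈ 31.18°
|D| = √(11175² + 11625²) ≈ 16125, ∠D ≈ 46.13°
|H| = 17386 / 16125 ≈ 1.0782
Gain = 20 log₁₀(1.0782) ≈ 0.65 dB
∠H = 31.18° − 46.13° = -14.95°

Substitute s = j7600:
Numerator: 5(j7600)^2 + 600(j7600) + 16000 = -288784000 + j4560000
Denominator: (j7600)^2 + 775(j7600) + 11400 = -57748600 + j5890000
|N| = √(288784000² + 4560000²) ≈ 2.8882e+08, ∠N ≈ 179.10°
|D| = √(57748600² + 5890000²) ≈ 5.8048e+07, ∠D ≈ 174.18°
|H| = 2.8882e+08 / 5.8048e+07 ≈ 4.9755
Gain = 20 log₁₀(4.9755) ≈ 13.94 dB
∠H = 179.10° − 174.18° = 4.92°

ω = 15: 0.7 dB, -15.0°; ω = 7600: 13.9 dB, 4.9°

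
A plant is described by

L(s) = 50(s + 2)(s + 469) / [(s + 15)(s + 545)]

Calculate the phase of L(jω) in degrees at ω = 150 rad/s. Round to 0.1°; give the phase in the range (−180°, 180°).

7.3°

At s = jω = j150:
zero (s+2): 2 + j150 → |·| = √(2²+150²) = √22504 ≈ 150.01, ∠ = arctan(150/2) ≈ 89.24°
zero (s+469): 469 + j150 → |·| = √(469²+150²) = √242461 ≈ 492.4, ∠ = arctan(150/469) ≈ 17.74°
pole (s+15): 15 + j150 → |·| = √(15²+150²) = √22725 ≈ 150.75, ∠ = arctan(150/15) ≈ 84.29°
pole (s+545): 545 + j150 → |·| = √(545²+150²) = √319525 ≈ 565.27, ∠ = arctan(150/545) ≈ 15.39°
∠L = 106.98° − 99.68° = 7.30°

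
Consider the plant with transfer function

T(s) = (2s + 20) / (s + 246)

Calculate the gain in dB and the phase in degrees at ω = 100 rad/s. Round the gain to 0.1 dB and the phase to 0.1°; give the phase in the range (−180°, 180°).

Substitute s = j100:
Numerator: 2(j100) + 20 = 20 + j200
Denominator: (j100) + 246 = 246 + j100
|N| = √(20² + 200²) ≈ 201, ∠N ≈ 84.29°
|D| = √(246² + 100²) ≈ 265.55, ∠D ≈ 22.12°
|T| = 201 / 265.55 ≈ 0.75692
Gain = 20 log₁₀(0.75692) ≈ -2.42 dB
∠T = 84.29° − 22.12° = 62.17°

-2.4 dB, 62.2°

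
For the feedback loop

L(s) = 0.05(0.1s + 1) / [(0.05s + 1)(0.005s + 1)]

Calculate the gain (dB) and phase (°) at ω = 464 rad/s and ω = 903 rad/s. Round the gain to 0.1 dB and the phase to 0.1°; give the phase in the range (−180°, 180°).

ω = 464: -28.1 dB, -65.4°; ω = 903: -33.3 dB, -76.9°

At ω = 464 rad/s:
zero (1 + j464·0.1) = 1 + j46.4 → |·| ≈ 46.411, ∠ ≈ 88.77°
pole (1 + j464·0.05) = 1 + j23.2 → |·| ≈ 23.222, ∠ ≈ 87.53°
pole (1 + j464·0.005) = 1 + j2.32 → |·| ≈ 2.5263, ∠ ≈ 66.68°
|L| = 0.05 · 46.411 / (23.222 · 2.5263) ≈ 0.039555
Gain = 20 log₁₀(0.039555) ≈ -28.06 dB
∠L = (88.77°) − (87.53° + 66.68°) = -65.44°

At ω = 903 rad/s:
zero (1 + j903·0.1) = 1 + j90.3 → |·| ≈ 90.306, ∠ ≈ 89.37°
pole (1 + j903·0.05) = 1 + j45.15 → |·| ≈ 45.161, ∠ ≈ 88.73°
pole (1 + j903·0.005) = 1 + j4.515 → |·| ≈ 4.6244, ∠ ≈ 77.51°
|L| = 0.05 · 90.306 / (45.161 · 4.6244) ≈ 0.021621
Gain = 20 log₁₀(0.021621) ≈ -33.30 dB
∠L = (89.37°) − (88.73° + 77.51°) = -76.87°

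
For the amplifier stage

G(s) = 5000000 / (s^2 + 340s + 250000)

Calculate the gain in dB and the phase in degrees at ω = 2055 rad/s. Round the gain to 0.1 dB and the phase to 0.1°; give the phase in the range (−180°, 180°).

At s = jω = j2055:
quadratic: (j2055)² + 340·j2055 + 250000 = -3973025 + j698700 → |·| ≈ 4.034e+06, ∠ ≈ 170.03°
|G| = 5000000 / 4.034e+06 ≈ 1.2395
Gain = 20 log₁₀(1.2395) ≈ 1.86 dB
∠G = 0.00° − 170.03° = -170.03°

1.9 dB, -170.0°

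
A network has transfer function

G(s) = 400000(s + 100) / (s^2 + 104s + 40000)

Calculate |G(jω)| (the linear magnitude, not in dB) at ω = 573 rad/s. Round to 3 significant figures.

At s = jω = j573:
zero (s+100): 100 + j573 → |·| = √(100²+573²) = √338329 ≈ 581.66, ∠ = arctan(573/100) ≈ 80.10°
quadratic: (j573)² + 104·j573 + 40000 = -288329 + j59592 → |·| ≈ 2.9442e+05, ∠ ≈ 168.32°
|G| = 400000 · 581.66 / 2.9442e+05 ≈ 790.25

790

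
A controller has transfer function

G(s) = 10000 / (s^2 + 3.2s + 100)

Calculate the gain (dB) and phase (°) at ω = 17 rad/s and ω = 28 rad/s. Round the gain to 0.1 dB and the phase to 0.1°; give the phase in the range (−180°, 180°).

ω = 17: 34.1 dB, -163.9°; ω = 28: 23.2 dB, -172.5°

At s = jω = j17:
quadratic: (j17)² + 3.2·j17 + 100 = -189 + j54.4 → |·| ≈ 196.67, ∠ ≈ 163.94°
|G| = 10000 / 196.67 ≈ 50.847
Gain = 20 log₁₀(50.847) ≈ 34.13 dB
∠G = 0.00° − 163.94° = -163.94°

At s = jω = j28:
quadratic: (j28)² + 3.2·j28 + 100 = -684 + j89.6 → |·| ≈ 689.84, ∠ ≈ 172.54°
|G| = 10000 / 689.84 ≈ 14.496
Gain = 20 log₁₀(14.496) ≈ 23.22 dB
∠G = 0.00° − 172.54° = -172.54°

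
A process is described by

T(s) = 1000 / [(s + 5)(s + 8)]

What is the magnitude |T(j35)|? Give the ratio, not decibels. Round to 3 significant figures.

0.788

At s = jω = j35:
pole (s+5): 5 + j35 → |·| = √(5²+35²) = √1250 ≈ 35.355, ∠ = arctan(35/5) ≈ 81.87°
pole (s+8): 8 + j35 → |·| = √(8²+35²) = √1289 ≈ 35.903, ∠ = arctan(35/8) ≈ 77.12°
|T| = 1000 / 1269.4 ≈ 0.78777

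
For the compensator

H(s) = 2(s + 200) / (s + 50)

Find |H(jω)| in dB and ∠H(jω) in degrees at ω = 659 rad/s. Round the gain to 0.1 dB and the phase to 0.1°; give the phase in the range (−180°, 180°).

At s = jω = j659:
zero (s+200): 200 + j659 → |·| = √(200²+659²) = √474281 ≈ 688.68, ∠ = arctan(659/200) ≈ 73.12°
pole (s+50): 50 + j659 → |·| = √(50²+659²) = √436781 ≈ 660.89, ∠ = arctan(659/50) ≈ 85.66°
|H| = 2 · 688.68 / 660.89 ≈ 2.0841
Gain = 20 log₁₀(2.0841) ≈ 6.38 dB
∠H = 73.12° − 85.66° = -12.54°

6.4 dB, -12.5°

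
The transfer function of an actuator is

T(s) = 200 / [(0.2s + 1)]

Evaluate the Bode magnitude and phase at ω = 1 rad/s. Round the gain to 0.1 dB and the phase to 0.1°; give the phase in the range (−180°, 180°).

At ω = 1 rad/s:
pole (1 + j1·0.2) = 1 + j0.2 → |·| ≈ 1.0198, ∠ ≈ 11.31°
|T| = 200 · 1 / (1.0198) ≈ 196.12
Gain = 20 log₁₀(196.12) ≈ 45.85 dB
∠T = (0°) − (11.31°) = -11.31°

45.9 dB, -11.3°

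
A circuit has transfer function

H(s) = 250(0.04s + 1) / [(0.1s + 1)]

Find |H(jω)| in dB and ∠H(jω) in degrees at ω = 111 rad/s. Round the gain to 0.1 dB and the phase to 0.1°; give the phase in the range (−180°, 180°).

40.2 dB, -7.5°

At ω = 111 rad/s:
zero (1 + j111·0.04) = 1 + j4.44 → |·| ≈ 4.5512, ∠ ≈ 77.31°
pole (1 + j111·0.1) = 1 + j11.1 → |·| ≈ 11.145, ∠ ≈ 84.85°
|H| = 250 · 4.5512 / (11.145) ≈ 102.09
Gain = 20 log₁₀(102.09) ≈ 40.18 dB
∠H = (77.31°) − (84.85°) = -7.54°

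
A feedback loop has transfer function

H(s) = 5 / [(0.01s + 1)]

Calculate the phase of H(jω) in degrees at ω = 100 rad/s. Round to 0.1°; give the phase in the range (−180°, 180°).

-45.0°

At ω = 100 rad/s:
pole (1 + j100·0.01) = 1 + j1 → |·| ≈ 1.4142, ∠ ≈ 45.00°
∠H = (0°) − (45.00°) = -45.00°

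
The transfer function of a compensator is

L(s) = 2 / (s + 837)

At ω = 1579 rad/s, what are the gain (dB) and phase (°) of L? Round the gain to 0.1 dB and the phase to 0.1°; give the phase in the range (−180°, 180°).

At s = jω = j1579:
pole (s+837): 837 + j1579 → |·| = √(837²+1579²) = √3193810 ≈ 1787.1, ∠ = arctan(1579/837) ≈ 62.07°
|L| = 2 / 1787.1 ≈ 0.0011191
Gain = 20 log₁₀(0.0011191) ≈ -59.02 dB
∠L = 0.00° − 62.07° = -62.07°

-59.0 dB, -62.1°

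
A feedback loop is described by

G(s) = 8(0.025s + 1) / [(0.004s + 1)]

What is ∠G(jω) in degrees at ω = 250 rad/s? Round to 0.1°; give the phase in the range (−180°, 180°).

35.9°

At ω = 250 rad/s:
zero (1 + j250·0.025) = 1 + j6.25 → |·| ≈ 6.3295, ∠ ≈ 80.91°
pole (1 + j250·0.004) = 1 + j1 → |·| ≈ 1.4142, ∠ ≈ 45.00°
∠G = (80.91°) − (45.00°) = 35.91°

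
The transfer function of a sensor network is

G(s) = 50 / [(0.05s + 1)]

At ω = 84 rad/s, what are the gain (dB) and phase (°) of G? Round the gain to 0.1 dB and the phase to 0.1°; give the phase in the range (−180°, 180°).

21.3 dB, -76.6°

At ω = 84 rad/s:
pole (1 + j84·0.05) = 1 + j4.2 → |·| ≈ 4.3174, ∠ ≈ 76.61°
|G| = 50 · 1 / (4.3174) ≈ 11.581
Gain = 20 log₁₀(11.581) ≈ 21.27 dB
∠G = (0°) − (76.61°) = -76.61°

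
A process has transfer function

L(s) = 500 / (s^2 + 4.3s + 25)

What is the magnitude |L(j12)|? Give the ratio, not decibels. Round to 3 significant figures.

3.85

At s = jω = j12:
quadratic: (j12)² + 4.3·j12 + 25 = -119 + j51.6 → |·| ≈ 129.71, ∠ ≈ 156.56°
|L| = 500 / 129.71 ≈ 3.8548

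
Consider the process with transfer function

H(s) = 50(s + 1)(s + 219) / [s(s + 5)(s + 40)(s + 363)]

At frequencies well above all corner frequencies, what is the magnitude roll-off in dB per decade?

-40 dB/decade

Each pole contributes −20 dB/decade at high frequency; each zero contributes +20 dB/decade.
Net: 2 zero(s) − 4 pole(s) → -40 dB/decade.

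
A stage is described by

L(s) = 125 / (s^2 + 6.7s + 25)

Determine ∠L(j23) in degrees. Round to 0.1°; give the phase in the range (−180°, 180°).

-163.0°

At s = jω = j23:
quadratic: (j23)² + 6.7·j23 + 25 = -504 + j154.1 → |·| ≈ 527.03, ∠ ≈ 163.00°
∠L = 0.00° − 163.00° = -163.00°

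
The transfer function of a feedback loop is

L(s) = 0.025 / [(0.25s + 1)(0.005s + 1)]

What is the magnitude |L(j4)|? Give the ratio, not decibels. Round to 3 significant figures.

0.0177

At ω = 4 rad/s:
pole (1 + j4·0.25) = 1 + j1 → |·| ≈ 1.4142, ∠ ≈ 45.00°
pole (1 + j4·0.005) = 1 + j0.02 → |·| ≈ 1.0002, ∠ ≈ 1.15°
|L| = 0.025 · 1 / (1.4142 · 1.0002) ≈ 0.017674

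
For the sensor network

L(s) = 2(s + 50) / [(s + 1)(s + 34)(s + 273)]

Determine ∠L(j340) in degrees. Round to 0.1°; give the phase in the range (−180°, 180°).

At s = jω = j340:
zero (s+50): 50 + j340 → |·| = √(50²+340²) = √118100 ≈ 343.66, ∠ = arctan(340/50) ≈ 81.63°
pole (s+1): 1 + j340 → |·| = √(1²+340²) = √115601 ≈ 340, ∠ = arctan(340/1) ≈ 89.83°
pole (s+34): 34 + j340 → |·| = √(34²+340²) = √116756 ≈ 341.7, ∠ = arctan(340/34) ≈ 84.29°
pole (s+273): 273 + j340 → |·| = √(273²+340²) = √190129 ≈ 436.04, ∠ = arctan(340/273) ≈ 51.24°
∠L = 81.63° − 225.36° = -143.73°

-143.7°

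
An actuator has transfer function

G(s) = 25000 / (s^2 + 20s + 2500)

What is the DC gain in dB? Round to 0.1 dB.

20.0 dB

G(0) = 25000 / 2500 = 10
20 log₁₀(10) ≈ 20.00 dB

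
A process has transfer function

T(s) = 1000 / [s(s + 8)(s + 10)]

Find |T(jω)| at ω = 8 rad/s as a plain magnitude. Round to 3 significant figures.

0.863

At s = jω = j8:
pole (s+8): 8 + j8 → |·| = √(8²+8²) = √128 ≈ 11.314, ∠ = arctan(8/8) ≈ 45.00°
pole (s+10): 10 + j8 → |·| = √(10²+8²) = √164 ≈ 12.806, ∠ = arctan(8/10) ≈ 38.66°
pole at origin: |s| = 8, ∠ = 90.00° (in denominator)
|T| = 1000 / 1159.1 ≈ 0.86274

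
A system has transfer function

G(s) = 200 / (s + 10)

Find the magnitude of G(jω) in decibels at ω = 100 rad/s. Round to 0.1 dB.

Substitute s = j100:
Numerator: 200 = 200 + j0
Denominator: (j100) + 10 = 10 + j100
|N| = √(200² + 0²) ≈ 200, ∠N ≈ 0.00°
|D| = √(10² + 100²) ≈ 100.5, ∠D ≈ 84.29°
|G| = 200 / 100.5 ≈ 1.99
Gain = 20 log₁₀(1.99) ≈ 5.98 dB

6.0 dB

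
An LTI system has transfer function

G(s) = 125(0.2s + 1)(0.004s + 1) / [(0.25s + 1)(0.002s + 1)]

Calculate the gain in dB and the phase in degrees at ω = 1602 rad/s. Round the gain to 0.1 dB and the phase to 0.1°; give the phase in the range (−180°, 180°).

45.7 dB, 8.4°

At ω = 1602 rad/s:
zero (1 + j1602·0.2) = 1 + j320.4 → |·| ≈ 320.4, ∠ ≈ 89.82°
zero (1 + j1602·0.004) = 1 + j6.408 → |·| ≈ 6.4856, ∠ ≈ 81.13°
pole (1 + j1602·0.25) = 1 + j400.5 → |·| ≈ 400.5, ∠ ≈ 89.86°
pole (1 + j1602·0.002) = 1 + j3.204 → |·| ≈ 3.3564, ∠ ≈ 72.67°
|G| = 125 · 320.4 · 6.4856 / (400.5 · 3.3564) ≈ 193.23
Gain = 20 log₁₀(193.23) ≈ 45.72 dB
∠G = (89.82° + 81.13°) − (89.86° + 72.67°) = 8.42°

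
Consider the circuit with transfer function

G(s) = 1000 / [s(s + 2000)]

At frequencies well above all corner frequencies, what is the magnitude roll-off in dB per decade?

Each pole contributes −20 dB/decade at high frequency; each zero contributes +20 dB/decade.
Net: 0 zero(s) − 2 pole(s) → -40 dB/decade.

-40 dB/decade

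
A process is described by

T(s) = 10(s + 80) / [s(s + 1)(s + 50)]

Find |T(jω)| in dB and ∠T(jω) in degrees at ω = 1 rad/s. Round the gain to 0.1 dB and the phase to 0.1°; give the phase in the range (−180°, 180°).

At s = jω = j1:
zero (s+80): 80 + j1 → |·| = √(80²+1²) = √6401 ≈ 80.006, ∠ = arctan(1/80) ≈ 0.72°
pole (s+1): 1 + j1 → |·| = √(1²+1²) = √2 ≈ 1.4142, ∠ = arctan(1/1) ≈ 45.00°
pole (s+50): 50 + j1 → |·| = √(50²+1²) = √2501 ≈ 50.01, ∠ = arctan(1/50) ≈ 1.15°
pole at origin: |s| = 1, ∠ = 90.00° (in denominator)
|T| = 10 · 80.006 / 70.724 ≈ 11.312
Gain = 20 log₁₀(11.312) ≈ 21.07 dB
∠T = 0.72° − 136.15° = -135.43°

21.1 dB, -135.4°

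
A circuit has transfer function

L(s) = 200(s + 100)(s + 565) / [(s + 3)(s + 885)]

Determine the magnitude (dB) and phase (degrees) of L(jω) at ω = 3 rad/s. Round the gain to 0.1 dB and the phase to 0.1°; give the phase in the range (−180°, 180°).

69.6 dB, -43.2°

At s = jω = j3:
zero (s+100): 100 + j3 → |·| = √(100²+3²) = √10009 ≈ 100.04, ∠ = arctan(3/100) ≈ 1.72°
zero (s+565): 565 + j3 → |·| = √(565²+3²) = √319234 ≈ 565.01, ∠ = arctan(3/565) ≈ 0.30°
pole (s+3): 3 + j3 → |·| = √(3²+3²) = √18 ≈ 4.2426, ∠ = arctan(3/3) ≈ 45.00°
pole (s+885): 885 + j3 → |·| = √(885²+3²) = √783234 ≈ 885.01, ∠ = arctan(3/885) ≈ 0.19°
|L| = 200 · 56524 / 3754.7 ≈ 3010.8
Gain = 20 log₁₀(3010.8) ≈ 69.57 dB
∠L = 2.02° − 45.19° = -43.17°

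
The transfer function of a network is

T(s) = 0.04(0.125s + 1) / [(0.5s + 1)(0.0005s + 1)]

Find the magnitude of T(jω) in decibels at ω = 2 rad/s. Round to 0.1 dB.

At ω = 2 rad/s:
zero (1 + j2·0.125) = 1 + j0.25 → |·| ≈ 1.0308, ∠ ≈ 14.04°
pole (1 + j2·0.5) = 1 + j1 → |·| ≈ 1.4142, ∠ ≈ 45.00°
pole (1 + j2·0.0005) = 1 + j0.001 → |·| ≈ 1, ∠ ≈ 0.06°
|T| = 0.04 · 1.0308 / (1.4142 · 1) ≈ 0.029156
Gain = 20 log₁₀(0.029156) ≈ -30.71 dB

-30.7 dB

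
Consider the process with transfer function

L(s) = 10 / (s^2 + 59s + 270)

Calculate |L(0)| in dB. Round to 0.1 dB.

L(0) = 10 / 270 ≈ 0.037037
20 log₁₀(0.037037) ≈ -28.63 dB

-28.6 dB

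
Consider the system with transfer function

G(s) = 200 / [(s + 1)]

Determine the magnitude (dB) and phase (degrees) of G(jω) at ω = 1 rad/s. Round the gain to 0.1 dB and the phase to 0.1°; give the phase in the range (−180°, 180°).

At ω = 1 rad/s:
pole (1 + j1·1) = 1 + j1 → |·| ≈ 1.4142, ∠ ≈ 45.00°
|G| = 200 · 1 / (1.4142) ≈ 141.42
Gain = 20 log₁₀(141.42) ≈ 43.01 dB
∠G = (0°) − (45.00°) = -45.00°

43.0 dB, -45.0°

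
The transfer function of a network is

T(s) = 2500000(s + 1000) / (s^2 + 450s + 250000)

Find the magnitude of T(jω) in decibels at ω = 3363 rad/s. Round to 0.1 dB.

57.9 dB

At s = jω = j3363:
zero (s+1000): 1000 + j3363 → |·| = √(1000²+3363²) = √12309769 ≈ 3508.5, ∠ = arctan(3363/1000) ≈ 73.44°
quadratic: (j3363)² + 450·j3363 + 250000 = -11059769 + j1513350 → |·| ≈ 1.1163e+07, ∠ ≈ 172.21°
|T| = 2500000 · 3508.5 / 1.1163e+07 ≈ 785.74
Gain = 20 log₁₀(785.74) ≈ 57.91 dB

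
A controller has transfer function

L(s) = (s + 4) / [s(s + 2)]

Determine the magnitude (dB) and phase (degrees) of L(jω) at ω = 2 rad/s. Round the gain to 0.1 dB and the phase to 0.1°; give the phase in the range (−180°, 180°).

At s = jω = j2:
zero (s+4): 4 + j2 → |·| = √(4²+2²) = √20 ≈ 4.4721, ∠ = arctan(2/4) ≈ 26.57°
pole (s+2): 2 + j2 → |·| = √(2²+2²) = √8 ≈ 2.8284, ∠ = arctan(2/2) ≈ 45.00°
pole at origin: |s| = 2, ∠ = 90.00° (in denominator)
|L| = 1 · 4.4721 / 5.6568 ≈ 0.79057
Gain = 20 log₁₀(0.79057) ≈ -2.04 dB
∠L = 26.57° − 135.00° = -108.43°

-2.0 dB, -108.4°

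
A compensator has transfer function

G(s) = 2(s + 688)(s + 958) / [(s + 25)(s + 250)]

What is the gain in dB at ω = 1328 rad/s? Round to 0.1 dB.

8.7 dB

At s = jω = j1328:
zero (s+688): 688 + j1328 → |·| = √(688²+1328²) = √2236928 ≈ 1495.6, ∠ = arctan(1328/688) ≈ 62.61°
zero (s+958): 958 + j1328 → |·| = √(958²+1328²) = √2681348 ≈ 1637.5, ∠ = arctan(1328/958) ≈ 54.19°
pole (s+25): 25 + j1328 → |·| = √(25²+1328²) = √1764209 ≈ 1328.2, ∠ = arctan(1328/25) ≈ 88.92°
pole (s+250): 250 + j1328 → |·| = √(250²+1328²) = √1826084 ≈ 1351.3, ∠ = arctan(1328/250) ≈ 79.34°
|G| = 2 · 2.449e+06 / 1.7948e+06 ≈ 2.729
Gain = 20 log₁₀(2.729) ≈ 8.72 dB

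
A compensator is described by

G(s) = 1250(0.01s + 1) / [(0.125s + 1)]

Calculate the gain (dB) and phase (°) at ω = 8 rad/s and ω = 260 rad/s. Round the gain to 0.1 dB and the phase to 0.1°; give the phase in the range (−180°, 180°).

At ω = 8 rad/s:
zero (1 + j8·0.01) = 1 + j0.08 → |·| ≈ 1.0032, ∠ ≈ 4.57°
pole (1 + j8·0.125) = 1 + j1 → |·| ≈ 1.4142, ∠ ≈ 45.00°
|G| = 1250 · 1.0032 / (1.4142) ≈ 886.72
Gain = 20 log₁₀(886.72) ≈ 58.96 dB
∠G = (4.57°) − (45.00°) = -40.43°

At ω = 260 rad/s:
zero (1 + j260·0.01) = 1 + j2.6 → |·| ≈ 2.7857, ∠ ≈ 68.96°
pole (1 + j260·0.125) = 1 + j32.5 → |·| ≈ 32.515, ∠ ≈ 88.24°
|G| = 1250 · 2.7857 / (32.515) ≈ 107.09
Gain = 20 log₁₀(107.09) ≈ 40.59 dB
∠G = (68.96°) − (88.24°) = -19.28°

ω = 8: 59.0 dB, -40.4°; ω = 260: 40.6 dB, -19.3°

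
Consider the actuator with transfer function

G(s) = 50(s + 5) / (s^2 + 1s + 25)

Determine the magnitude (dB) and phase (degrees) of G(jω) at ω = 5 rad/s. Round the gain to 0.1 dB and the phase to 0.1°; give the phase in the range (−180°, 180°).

37.0 dB, -45.0°

At s = jω = j5:
zero (s+5): 5 + j5 → |·| = √(5²+5²) = √50 ≈ 7.0711, ∠ = arctan(5/5) ≈ 45.00°
quadratic: (j5)² + 1·j5 + 25 = 0 + j5 → |·| ≈ 5, ∠ ≈ 90.00°
|G| = 50 · 7.0711 / 5 ≈ 70.711
Gain = 20 log₁₀(70.711) ≈ 36.99 dB
∠G = 45.00° − 90.00° = -45.00°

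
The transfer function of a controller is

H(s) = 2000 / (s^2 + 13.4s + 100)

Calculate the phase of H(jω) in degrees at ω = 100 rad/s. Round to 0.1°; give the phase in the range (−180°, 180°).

At s = jω = j100:
quadratic: (j100)² + 13.4·j100 + 100 = -9900 + j1340 → |·| ≈ 9990.3, ∠ ≈ 172.29°
∠H = 0.00° − 172.29° = -172.29°

-172.3°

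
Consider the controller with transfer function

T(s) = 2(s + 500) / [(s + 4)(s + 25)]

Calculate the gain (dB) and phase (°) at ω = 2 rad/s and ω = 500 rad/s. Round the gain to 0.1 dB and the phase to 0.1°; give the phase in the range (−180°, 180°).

At s = jω = j2:
zero (s+500): 500 + j2 → |·| = √(500²+2²) = √250004 ≈ 500, ∠ = arctan(2/500) ≈ 0.23°
pole (s+4): 4 + j2 → |·| = √(4²+2²) = √20 ≈ 4.4721, ∠ = arctan(2/4) ≈ 26.57°
pole (s+25): 25 + j2 → |·| = √(25²+2²) = √629 ≈ 25.08, ∠ = arctan(2/25) ≈ 4.57°
|T| = 2 · 500 / 112.16 ≈ 8.9158
Gain = 20 log₁₀(8.9158) ≈ 19.00 dB
∠T = 0.23° − 31.14° = -30.91°

At s = jω = j500:
zero (s+500): 500 + j500 → |·| = √(500²+500²) = √500000 ≈ 707.11, ∠ = arctan(500/500) ≈ 45.00°
pole (s+4): 4 + j500 → |·| = √(4²+500²) = √250016 ≈ 500.02, ∠ = arctan(500/4) ≈ 89.54°
pole (s+25): 25 + j500 → |·| = √(25²+500²) = √250625 ≈ 500.62, ∠ = arctan(500/25) ≈ 87.14°
|T| = 2 · 707.11 / 2.5032e+05 ≈ 0.0056496
Gain = 20 log₁₀(0.0056496) ≈ -44.96 dB
∠T = 45.00° − 176.68° = -131.68°

ω = 2: 19.0 dB, -30.9°; ω = 500: -45.0 dB, -131.7°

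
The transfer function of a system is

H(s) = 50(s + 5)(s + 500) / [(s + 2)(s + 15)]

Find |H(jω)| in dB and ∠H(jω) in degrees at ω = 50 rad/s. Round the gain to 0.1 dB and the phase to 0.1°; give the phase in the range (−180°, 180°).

At s = jω = j50:
zero (s+5): 5 + j50 → |·| = √(5²+50²) = √2525 ≈ 50.249, ∠ = arctan(50/5) ≈ 84.29°
zero (s+500): 500 + j50 → |·| = √(500²+50²) = √252500 ≈ 502.49, ∠ = arctan(50/500) ≈ 5.71°
pole (s+2): 2 + j50 → |·| = √(2²+50²) = √2504 ≈ 50.04, ∠ = arctan(50/2) ≈ 87.71°
pole (s+15): 15 + j50 → |·| = √(15²+50²) = √2725 ≈ 52.202, ∠ = arctan(50/15) ≈ 73.30°
|H| = 50 · 25250 / 2612.2 ≈ 483.31
Gain = 20 log₁₀(483.31) ≈ 53.68 dB
∠H = 90.00° − 161.01° = -71.01°

53.7 dB, -71.0°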